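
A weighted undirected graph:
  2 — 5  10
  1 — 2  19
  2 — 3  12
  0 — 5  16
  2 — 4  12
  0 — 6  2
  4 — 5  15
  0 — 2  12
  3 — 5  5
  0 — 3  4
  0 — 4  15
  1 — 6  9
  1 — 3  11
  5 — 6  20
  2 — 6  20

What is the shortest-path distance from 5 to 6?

A few of the 5→6 routes:
5 - 6: 20
5 - 2 - 3 - 0 - 6: 10 + 12 + 4 + 2 = 28
5 - 0 - 6: 16 + 2 = 18
5 - 3 - 0 - 6: 5 + 4 + 2 = 11
5 - 3 - 1 - 6: 5 + 11 + 9 = 25
5 - 2 - 0 - 6: 10 + 12 + 2 = 24
Shortest: 11.

11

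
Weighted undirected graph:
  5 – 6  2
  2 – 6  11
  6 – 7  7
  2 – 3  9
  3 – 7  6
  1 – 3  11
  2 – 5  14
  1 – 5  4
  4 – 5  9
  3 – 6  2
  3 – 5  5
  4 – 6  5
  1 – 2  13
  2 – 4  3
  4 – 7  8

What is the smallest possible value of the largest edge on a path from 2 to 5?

Comparing a few candidate routes:
2-4-6-3-5: max(3, 5, 2, 5) = 5
2-4-6-5: max(3, 5, 2) = 5
2-4-6-7-3-5: max(3, 5, 7, 6, 5) = 7
The minimum achievable maximum is 5.

5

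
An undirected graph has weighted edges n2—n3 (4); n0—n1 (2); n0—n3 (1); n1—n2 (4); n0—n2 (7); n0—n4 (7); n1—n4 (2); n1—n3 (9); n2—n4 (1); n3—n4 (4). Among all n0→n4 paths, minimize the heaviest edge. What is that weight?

Checking several routes:
n0 - n3 - n2 - n4: max(1, 4, 1) = 4
n0 - n1 - n4: max(2, 2) = 2
n0 - n3 - n2 - n1 - n4: max(1, 4, 4, 2) = 4
The minimum achievable maximum is 2.

2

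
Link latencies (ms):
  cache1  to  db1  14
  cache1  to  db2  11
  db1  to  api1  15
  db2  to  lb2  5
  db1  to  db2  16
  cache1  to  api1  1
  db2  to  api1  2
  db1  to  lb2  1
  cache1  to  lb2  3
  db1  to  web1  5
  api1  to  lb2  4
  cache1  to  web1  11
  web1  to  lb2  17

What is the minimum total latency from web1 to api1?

Some routes from web1 to api1:
web1 -> db1 -> lb2 -> api1: 5 + 1 + 4 = 10
web1 -> db1 -> lb2 -> cache1 -> api1: 5 + 1 + 3 + 1 = 10
web1 -> cache1 -> api1: 11 + 1 = 12
Best route has total 10 ms.

10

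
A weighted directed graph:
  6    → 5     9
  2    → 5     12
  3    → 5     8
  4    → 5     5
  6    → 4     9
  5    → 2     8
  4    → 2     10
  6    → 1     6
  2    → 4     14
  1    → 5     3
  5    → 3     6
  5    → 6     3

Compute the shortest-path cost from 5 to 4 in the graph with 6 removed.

Paths from 5 to 4 avoiding 6:
5 → 2 → 4: 8 + 14 = 22
Best route has total 22.

22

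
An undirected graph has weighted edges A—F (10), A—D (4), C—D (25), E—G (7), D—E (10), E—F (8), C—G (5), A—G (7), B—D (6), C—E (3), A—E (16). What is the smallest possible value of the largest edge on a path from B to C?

A few of the B→C routes:
B -> D -> E -> F -> A -> G -> C: max(6, 10, 8, 10, 7, 5) = 10
B -> D -> A -> G -> E -> C: max(6, 4, 7, 7, 3) = 7
B -> D -> E -> G -> C: max(6, 10, 7, 5) = 10
B -> D -> A -> G -> C: max(6, 4, 7, 5) = 7
The minimum achievable maximum is 7.

7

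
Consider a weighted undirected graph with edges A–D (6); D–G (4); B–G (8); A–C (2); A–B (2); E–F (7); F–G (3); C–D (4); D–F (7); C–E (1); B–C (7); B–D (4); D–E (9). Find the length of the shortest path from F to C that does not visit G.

8

Comparing a few candidate routes:
F - D - B - A - C: 7 + 4 + 2 + 2 = 15
F - E - C: 7 + 1 = 8
F - D - A - C: 7 + 6 + 2 = 15
F - D - C: 7 + 4 = 11
Shortest: 8.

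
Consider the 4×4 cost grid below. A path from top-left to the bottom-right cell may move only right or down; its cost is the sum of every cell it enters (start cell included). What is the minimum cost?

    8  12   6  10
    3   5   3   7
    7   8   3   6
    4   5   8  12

40

Path [0,0] [1,0] [1,1] [1,2] [2,2] [2,3] [3,3]: 8 + 3 + 5 + 3 + 3 + 6 + 12 = 40.
(Top row then right column would cost 61.)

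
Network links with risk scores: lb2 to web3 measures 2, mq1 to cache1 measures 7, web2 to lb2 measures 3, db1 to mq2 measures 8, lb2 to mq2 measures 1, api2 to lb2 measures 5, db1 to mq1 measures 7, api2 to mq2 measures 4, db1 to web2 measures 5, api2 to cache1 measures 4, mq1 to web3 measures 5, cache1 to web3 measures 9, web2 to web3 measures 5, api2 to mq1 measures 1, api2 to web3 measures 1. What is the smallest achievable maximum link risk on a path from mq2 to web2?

A few of the mq2→web2 routes:
mq2 - api2 - web3 - lb2 - web2: max(4, 1, 2, 3) = 4
mq2 - lb2 - web3 - web2: max(1, 2, 5) = 5
mq2 - lb2 - web2: max(1, 3) = 3
mq2 - lb2 - api2 - web3 - web2: max(1, 5, 1, 5) = 5
mq2 - lb2 - api2 - mq1 - web3 - web2: max(1, 5, 1, 5, 5) = 5
Smallest bottleneck: 3.

3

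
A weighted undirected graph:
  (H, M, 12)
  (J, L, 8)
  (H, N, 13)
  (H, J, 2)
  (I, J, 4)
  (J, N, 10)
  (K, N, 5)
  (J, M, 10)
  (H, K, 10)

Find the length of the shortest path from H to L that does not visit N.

10

Paths from H to L avoiding N:
H -> M -> J -> L: 12 + 10 + 8 = 30
H -> J -> L: 2 + 8 = 10
Shortest: 10.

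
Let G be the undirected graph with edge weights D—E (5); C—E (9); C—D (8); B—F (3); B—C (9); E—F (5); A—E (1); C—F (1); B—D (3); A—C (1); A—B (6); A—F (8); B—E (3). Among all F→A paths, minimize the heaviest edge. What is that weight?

Checking several routes:
F -> E -> A: max(5, 1) = 5
F -> B -> E -> A: max(3, 3, 1) = 3
F -> B -> D -> E -> A: max(3, 3, 5, 1) = 5
F -> C -> A: max(1, 1) = 1
The minimum achievable maximum is 1.

1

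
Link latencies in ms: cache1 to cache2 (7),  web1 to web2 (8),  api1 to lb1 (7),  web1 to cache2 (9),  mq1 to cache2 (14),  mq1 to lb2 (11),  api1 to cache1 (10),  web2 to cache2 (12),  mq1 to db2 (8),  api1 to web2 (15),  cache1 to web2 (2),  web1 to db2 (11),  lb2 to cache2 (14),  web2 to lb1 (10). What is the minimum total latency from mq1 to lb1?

Comparing a few candidate routes:
mq1 -> db2 -> web1 -> web2 -> lb1: 8 + 11 + 8 + 10 = 37
mq1 -> cache2 -> web2 -> lb1: 14 + 12 + 10 = 36
mq1 -> cache2 -> cache1 -> web2 -> lb1: 14 + 7 + 2 + 10 = 33
Best route has total 33 ms.

33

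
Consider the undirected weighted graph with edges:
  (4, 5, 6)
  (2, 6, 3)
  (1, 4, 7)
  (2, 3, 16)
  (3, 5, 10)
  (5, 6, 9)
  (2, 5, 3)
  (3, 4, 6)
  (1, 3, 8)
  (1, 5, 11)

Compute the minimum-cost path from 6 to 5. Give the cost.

6

Comparing a few candidate routes:
6-2-5: 3 + 3 = 6
6-2-3-1-4-5: 3 + 16 + 8 + 7 + 6 = 40
6-2-3-4-5: 3 + 16 + 6 + 6 = 31
6-5: 9
6-2-3-1-5: 3 + 16 + 8 + 11 = 38
6-2-3-5: 3 + 16 + 10 = 29
Shortest: 6.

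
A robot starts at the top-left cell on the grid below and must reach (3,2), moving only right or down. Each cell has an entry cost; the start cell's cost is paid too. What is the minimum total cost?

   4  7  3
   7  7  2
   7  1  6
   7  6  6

28

Path (0,0)→(0,1)→(0,2)→(1,2)→(2,2)→(3,2): 4 + 7 + 3 + 2 + 6 + 6 = 28.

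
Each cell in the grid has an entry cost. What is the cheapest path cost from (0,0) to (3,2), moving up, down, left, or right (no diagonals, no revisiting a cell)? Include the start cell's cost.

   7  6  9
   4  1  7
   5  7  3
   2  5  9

31

One optimal route is r0c0→r1c0→r1c1→r1c2→r2c2→r3c2.
Its cost is 7 + 4 + 1 + 7 + 3 + 9 = 31.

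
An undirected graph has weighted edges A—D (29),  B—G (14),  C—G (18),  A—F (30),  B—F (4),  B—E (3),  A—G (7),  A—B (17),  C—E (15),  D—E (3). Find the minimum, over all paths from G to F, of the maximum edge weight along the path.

14

Some routes from G to F:
G - C - E - D - A - B - F: max(18, 15, 3, 29, 17, 4) = 29
G - A - D - E - B - F: max(7, 29, 3, 3, 4) = 29
G - C - E - B - F: max(18, 15, 3, 4) = 18
G - A - B - F: max(7, 17, 4) = 17
G - B - F: max(14, 4) = 14
Best route has worst link 14.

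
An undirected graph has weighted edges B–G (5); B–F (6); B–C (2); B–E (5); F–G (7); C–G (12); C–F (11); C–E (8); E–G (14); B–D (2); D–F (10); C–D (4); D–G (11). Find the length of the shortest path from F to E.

Some routes from F to E:
F-D-B-E: 10 + 2 + 5 = 17
F-C-E: 11 + 8 = 19
F-B-C-E: 6 + 2 + 8 = 16
F-G-B-E: 7 + 5 + 5 = 17
F-C-B-E: 11 + 2 + 5 = 18
F-B-E: 6 + 5 = 11
Shortest: 11.

11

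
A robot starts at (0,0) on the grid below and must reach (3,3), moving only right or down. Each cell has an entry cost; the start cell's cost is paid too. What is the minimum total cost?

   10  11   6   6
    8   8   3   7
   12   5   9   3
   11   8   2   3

One optimal route is [0,0] [1,0] [1,1] [1,2] [1,3] [2,3] [3,3].
Its cost is 10 + 8 + 8 + 3 + 7 + 3 + 3 = 42.
(Top row then right column would cost 46.)

42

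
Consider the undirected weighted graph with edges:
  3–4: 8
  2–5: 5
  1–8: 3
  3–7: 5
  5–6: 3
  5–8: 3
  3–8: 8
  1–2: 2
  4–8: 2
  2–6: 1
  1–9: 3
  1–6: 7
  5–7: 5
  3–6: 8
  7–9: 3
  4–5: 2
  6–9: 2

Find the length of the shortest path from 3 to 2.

Some routes from 3 to 2:
3 - 7 - 9 - 6 - 2: 5 + 3 + 2 + 1 = 11
3 - 6 - 2: 8 + 1 = 9
3 - 7 - 9 - 1 - 2: 5 + 3 + 3 + 2 = 13
3 - 8 - 1 - 2: 8 + 3 + 2 = 13
Shortest: 9.

9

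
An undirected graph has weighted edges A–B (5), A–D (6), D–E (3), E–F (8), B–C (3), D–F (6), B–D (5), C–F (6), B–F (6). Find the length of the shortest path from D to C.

8

Checking several routes:
D -> F -> C: 6 + 6 = 12
D -> F -> B -> C: 6 + 6 + 3 = 15
D -> A -> B -> C: 6 + 5 + 3 = 14
D -> E -> F -> C: 3 + 8 + 6 = 17
D -> B -> C: 5 + 3 = 8
The minimum is 8.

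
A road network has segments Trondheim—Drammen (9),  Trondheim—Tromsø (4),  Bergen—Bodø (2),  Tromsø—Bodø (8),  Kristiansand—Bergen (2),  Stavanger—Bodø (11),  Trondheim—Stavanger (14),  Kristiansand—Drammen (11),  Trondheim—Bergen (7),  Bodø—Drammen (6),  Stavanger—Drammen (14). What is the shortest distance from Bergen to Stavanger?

Comparing a few candidate routes:
Bergen→Trondheim→Stavanger: 7 + 14 = 21
Bergen→Bodø→Drammen→Stavanger: 2 + 6 + 14 = 22
Bergen→Kristiansand→Drammen→Stavanger: 2 + 11 + 14 = 27
Bergen→Bodø→Stavanger: 2 + 11 = 13
Shortest: 13 mi.

13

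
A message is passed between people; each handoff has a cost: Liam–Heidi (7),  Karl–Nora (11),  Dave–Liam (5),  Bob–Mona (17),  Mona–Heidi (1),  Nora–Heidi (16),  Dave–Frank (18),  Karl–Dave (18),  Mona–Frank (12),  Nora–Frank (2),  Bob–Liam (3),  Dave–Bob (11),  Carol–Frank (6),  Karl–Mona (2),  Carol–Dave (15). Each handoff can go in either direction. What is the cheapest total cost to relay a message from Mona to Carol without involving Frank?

28

A few of the Mona→Carol routes:
Mona→Karl→Dave→Carol: 2 + 18 + 15 = 35
Mona→Bob→Dave→Carol: 17 + 11 + 15 = 43
Mona→Karl→Nora→Heidi→Liam→Dave→Carol: 2 + 11 + 16 + 7 + 5 + 15 = 56
Mona→Bob→Liam→Dave→Carol: 17 + 3 + 5 + 15 = 40
Mona→Heidi→Liam→Dave→Carol: 1 + 7 + 5 + 15 = 28
Mona→Heidi→Liam→Bob→Dave→Carol: 1 + 7 + 3 + 11 + 15 = 37
Best route has total 28.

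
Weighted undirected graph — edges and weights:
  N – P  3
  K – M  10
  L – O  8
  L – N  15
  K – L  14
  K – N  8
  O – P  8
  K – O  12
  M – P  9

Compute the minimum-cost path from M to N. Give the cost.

12

Checking several routes:
M → K → O → P → N: 10 + 12 + 8 + 3 = 33
M → P → N: 9 + 3 = 12
M → K → N: 10 + 8 = 18
The minimum is 12.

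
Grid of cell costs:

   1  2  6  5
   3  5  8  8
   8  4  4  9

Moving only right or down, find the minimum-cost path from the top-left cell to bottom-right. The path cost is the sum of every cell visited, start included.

One optimal route is r0c0→r0c1→r1c1→r2c1→r2c2→r2c3.
Its cost is 1 + 2 + 5 + 4 + 4 + 9 = 25.
For comparison, the top-then-right route costs 31.

25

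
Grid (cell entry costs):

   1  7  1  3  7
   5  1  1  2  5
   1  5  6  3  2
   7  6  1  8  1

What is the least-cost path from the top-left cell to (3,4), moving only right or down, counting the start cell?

16

Cheapest: (0,0)→(1,0)→(1,1)→(1,2)→(1,3)→(2,3)→(2,4)→(3,4)
  1 + 5 + 1 + 1 + 2 + 3 + 2 + 1 = 16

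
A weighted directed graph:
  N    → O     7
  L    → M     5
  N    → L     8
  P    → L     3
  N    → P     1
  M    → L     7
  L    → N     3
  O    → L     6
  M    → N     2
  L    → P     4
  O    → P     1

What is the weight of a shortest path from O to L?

Paths from O to L:
O -> P -> L: 1 + 3 = 4
O -> L: 6
The minimum is 4.

4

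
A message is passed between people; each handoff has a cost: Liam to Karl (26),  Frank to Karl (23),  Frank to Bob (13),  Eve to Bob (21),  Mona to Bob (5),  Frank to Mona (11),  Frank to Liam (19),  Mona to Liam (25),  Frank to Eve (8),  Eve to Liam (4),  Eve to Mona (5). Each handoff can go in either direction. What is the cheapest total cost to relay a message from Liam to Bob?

14

A few of the Liam→Bob routes:
Liam → Eve → Frank → Bob: 4 + 8 + 13 = 25
Liam → Eve → Frank → Mona → Bob: 4 + 8 + 11 + 5 = 28
Liam → Eve → Mona → Bob: 4 + 5 + 5 = 14
Liam → Eve → Bob: 4 + 21 = 25
Shortest: 14.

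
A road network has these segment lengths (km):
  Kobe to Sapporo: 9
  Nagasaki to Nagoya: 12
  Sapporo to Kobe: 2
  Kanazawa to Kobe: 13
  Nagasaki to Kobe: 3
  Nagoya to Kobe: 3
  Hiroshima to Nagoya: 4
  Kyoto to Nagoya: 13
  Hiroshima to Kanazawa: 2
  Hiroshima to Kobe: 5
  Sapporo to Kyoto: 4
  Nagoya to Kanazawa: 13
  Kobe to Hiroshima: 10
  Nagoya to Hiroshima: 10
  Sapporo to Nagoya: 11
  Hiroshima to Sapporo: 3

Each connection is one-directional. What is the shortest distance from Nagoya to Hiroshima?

10

Routes from Nagoya to Hiroshima:
Nagoya → Hiroshima: 10
Nagoya → Kanazawa → Kobe → Hiroshima: 13 + 13 + 10 = 36
Nagoya → Kobe → Hiroshima: 3 + 10 = 13
Shortest: 10 km.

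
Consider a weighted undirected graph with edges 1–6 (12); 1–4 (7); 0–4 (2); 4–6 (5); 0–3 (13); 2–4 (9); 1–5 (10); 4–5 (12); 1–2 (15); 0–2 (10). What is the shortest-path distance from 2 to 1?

15

Some routes from 2 to 1:
2 -> 0 -> 4 -> 1: 10 + 2 + 7 = 19
2 -> 1: 15
2 -> 4 -> 1: 9 + 7 = 16
Shortest: 15.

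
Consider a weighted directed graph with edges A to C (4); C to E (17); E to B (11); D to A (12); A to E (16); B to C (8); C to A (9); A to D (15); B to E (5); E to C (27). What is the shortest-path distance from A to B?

Routes from A to B:
A -> C -> E -> B: 4 + 17 + 11 = 32
A -> E -> B: 16 + 11 = 27
The minimum is 27.

27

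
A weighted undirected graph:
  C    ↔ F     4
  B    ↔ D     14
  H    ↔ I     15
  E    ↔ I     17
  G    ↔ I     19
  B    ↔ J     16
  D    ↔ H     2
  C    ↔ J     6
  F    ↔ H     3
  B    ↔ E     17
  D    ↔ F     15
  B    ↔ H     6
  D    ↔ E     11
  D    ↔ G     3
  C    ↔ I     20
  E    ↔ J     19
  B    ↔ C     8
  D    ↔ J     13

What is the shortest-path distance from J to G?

16

A few of the J→G routes:
J→C→F→H→D→G: 6 + 4 + 3 + 2 + 3 = 18
J→C→B→H→D→G: 6 + 8 + 6 + 2 + 3 = 25
J→C→F→D→G: 6 + 4 + 15 + 3 = 28
J→D→G: 13 + 3 = 16
J→B→H→D→G: 16 + 6 + 2 + 3 = 27
Shortest: 16.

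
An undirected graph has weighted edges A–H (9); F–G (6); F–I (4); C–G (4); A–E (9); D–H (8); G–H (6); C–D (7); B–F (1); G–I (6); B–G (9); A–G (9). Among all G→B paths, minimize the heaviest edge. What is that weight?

6

Paths from G to B:
G→F→B: max(6, 1) = 6
G→B: max(9) = 9
G→I→F→B: max(6, 4, 1) = 6
Best route has worst link 6.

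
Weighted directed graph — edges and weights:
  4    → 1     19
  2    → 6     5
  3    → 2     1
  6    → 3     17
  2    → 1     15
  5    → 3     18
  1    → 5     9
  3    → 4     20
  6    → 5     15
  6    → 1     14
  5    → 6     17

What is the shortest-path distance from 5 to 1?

A few of the 5→1 routes:
5→6→3→2→1: 17 + 17 + 1 + 15 = 50
5→3→2→6→1: 18 + 1 + 5 + 14 = 38
5→3→2→1: 18 + 1 + 15 = 34
5→6→1: 17 + 14 = 31
The minimum is 31.

31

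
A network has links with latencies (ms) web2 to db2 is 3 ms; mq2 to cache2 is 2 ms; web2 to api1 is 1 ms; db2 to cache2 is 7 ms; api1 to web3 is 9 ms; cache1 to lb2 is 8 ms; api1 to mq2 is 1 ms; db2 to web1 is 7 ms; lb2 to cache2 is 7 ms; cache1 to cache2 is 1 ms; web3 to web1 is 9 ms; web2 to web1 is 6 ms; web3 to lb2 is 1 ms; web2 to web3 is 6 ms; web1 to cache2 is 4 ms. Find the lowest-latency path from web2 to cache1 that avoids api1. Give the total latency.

Comparing a few candidate routes:
web2→db2→cache2→cache1: 3 + 7 + 1 = 11
web2→web3→web1→cache2→cache1: 6 + 9 + 4 + 1 = 20
web2→web3→lb2→cache1: 6 + 1 + 8 = 15
web2→web1→cache2→cache1: 6 + 4 + 1 = 11
web2→db2→web1→cache2→cache1: 3 + 7 + 4 + 1 = 15
web2→web3→lb2→cache2→cache1: 6 + 1 + 7 + 1 = 15
Best route has total 11 ms.

11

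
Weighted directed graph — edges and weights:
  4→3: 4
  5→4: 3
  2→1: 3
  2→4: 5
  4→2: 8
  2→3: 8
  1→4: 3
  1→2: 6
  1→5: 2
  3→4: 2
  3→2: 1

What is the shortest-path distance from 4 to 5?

Routes from 4 to 5:
4→2→1→5: 8 + 3 + 2 = 13
4→3→2→1→5: 4 + 1 + 3 + 2 = 10
Shortest: 10.

10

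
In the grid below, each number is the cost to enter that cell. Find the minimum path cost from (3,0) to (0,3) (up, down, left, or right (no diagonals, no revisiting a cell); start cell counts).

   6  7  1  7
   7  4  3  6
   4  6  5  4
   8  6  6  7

Take r3c0 r2c0 r2c1 r1c1 r1c2 r0c2 r0c3 for a total of 8 + 4 + 6 + 4 + 3 + 1 + 7 = 33.

33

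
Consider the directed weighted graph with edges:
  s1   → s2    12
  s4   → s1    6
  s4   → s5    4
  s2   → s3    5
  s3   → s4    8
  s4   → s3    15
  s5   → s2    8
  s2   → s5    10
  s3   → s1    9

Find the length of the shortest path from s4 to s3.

15

Routes from s4 to s3:
s4 - s5 - s2 - s3: 4 + 8 + 5 = 17
s4 - s3: 15
s4 - s1 - s2 - s3: 6 + 12 + 5 = 23
Shortest: 15.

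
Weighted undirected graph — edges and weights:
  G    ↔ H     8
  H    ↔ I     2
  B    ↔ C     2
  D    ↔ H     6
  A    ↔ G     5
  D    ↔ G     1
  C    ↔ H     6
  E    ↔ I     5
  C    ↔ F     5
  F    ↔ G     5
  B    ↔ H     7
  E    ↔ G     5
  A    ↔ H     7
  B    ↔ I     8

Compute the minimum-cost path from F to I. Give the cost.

Checking several routes:
F -> G -> H -> I: 5 + 8 + 2 = 15
F -> G -> D -> H -> I: 5 + 1 + 6 + 2 = 14
F -> C -> H -> I: 5 + 6 + 2 = 13
F -> G -> E -> I: 5 + 5 + 5 = 15
F -> C -> B -> I: 5 + 2 + 8 = 15
Shortest: 13.

13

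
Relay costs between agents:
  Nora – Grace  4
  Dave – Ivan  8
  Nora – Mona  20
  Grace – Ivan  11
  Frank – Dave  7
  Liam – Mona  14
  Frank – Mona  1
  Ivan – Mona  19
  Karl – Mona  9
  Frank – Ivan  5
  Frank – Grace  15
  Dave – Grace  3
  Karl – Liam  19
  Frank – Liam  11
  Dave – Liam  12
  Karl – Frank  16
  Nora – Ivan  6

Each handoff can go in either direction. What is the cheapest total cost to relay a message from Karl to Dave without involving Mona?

Checking several routes:
Karl→Frank→Dave: 16 + 7 = 23
Karl→Frank→Ivan→Nora→Grace→Dave: 16 + 5 + 6 + 4 + 3 = 34
Karl→Frank→Grace→Dave: 16 + 15 + 3 = 34
Karl→Liam→Dave: 19 + 12 = 31
Karl→Frank→Ivan→Dave: 16 + 5 + 8 = 29
Karl→Frank→Ivan→Grace→Dave: 16 + 5 + 11 + 3 = 35
Shortest: 23.

23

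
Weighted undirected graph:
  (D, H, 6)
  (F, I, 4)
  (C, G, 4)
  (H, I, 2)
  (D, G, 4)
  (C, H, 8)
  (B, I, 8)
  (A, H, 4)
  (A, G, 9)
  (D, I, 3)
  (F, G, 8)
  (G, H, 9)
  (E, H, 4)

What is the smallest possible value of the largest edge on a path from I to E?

Comparing a few candidate routes:
I → D → G → C → H → E: max(3, 4, 4, 8, 4) = 8
I → D → H → E: max(3, 6, 4) = 6
I → F → G → C → H → E: max(4, 8, 4, 8, 4) = 8
I → H → E: max(2, 4) = 4
Best route has worst link 4.

4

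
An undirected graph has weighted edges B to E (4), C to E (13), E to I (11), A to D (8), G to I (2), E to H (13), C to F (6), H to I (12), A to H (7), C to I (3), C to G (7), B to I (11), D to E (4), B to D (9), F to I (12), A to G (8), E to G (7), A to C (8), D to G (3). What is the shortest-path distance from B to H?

17

Checking several routes:
B - E - D - A - H: 4 + 4 + 8 + 7 = 23
B - I - H: 11 + 12 = 23
B - E - D - G - I - H: 4 + 4 + 3 + 2 + 12 = 25
B - D - A - H: 9 + 8 + 7 = 24
B - E - H: 4 + 13 = 17
Shortest: 17.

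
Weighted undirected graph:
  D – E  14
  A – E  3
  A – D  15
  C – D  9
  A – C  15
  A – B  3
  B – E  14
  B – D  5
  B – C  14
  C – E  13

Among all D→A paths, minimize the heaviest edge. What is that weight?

5

Comparing a few candidate routes:
D→E→A: max(14, 3) = 14
D→C→E→A: max(9, 13, 3) = 13
D→B→A: max(5, 3) = 5
Best route has worst link 5.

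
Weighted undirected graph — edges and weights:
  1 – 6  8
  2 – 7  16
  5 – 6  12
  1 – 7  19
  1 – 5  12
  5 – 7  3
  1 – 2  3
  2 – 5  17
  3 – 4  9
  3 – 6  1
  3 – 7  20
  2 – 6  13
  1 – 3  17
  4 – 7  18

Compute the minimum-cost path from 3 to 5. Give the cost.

Comparing a few candidate routes:
3 → 6 → 5: 1 + 12 = 13
3 → 6 → 2 → 1 → 5: 1 + 13 + 3 + 12 = 29
3 → 7 → 5: 20 + 3 = 23
3 → 6 → 1 → 5: 1 + 8 + 12 = 21
3 → 1 → 5: 17 + 12 = 29
3 → 6 → 1 → 2 → 5: 1 + 8 + 3 + 17 = 29
Shortest: 13.

13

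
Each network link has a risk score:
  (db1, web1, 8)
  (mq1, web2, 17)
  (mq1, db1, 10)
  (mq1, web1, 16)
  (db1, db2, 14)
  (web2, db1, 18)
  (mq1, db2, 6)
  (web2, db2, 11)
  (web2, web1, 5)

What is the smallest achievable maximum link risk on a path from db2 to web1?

10

Checking several routes:
db2→mq1→db1→web1: max(6, 10, 8) = 10
db2→web2→web1: max(11, 5) = 11
db2→db1→web1: max(14, 8) = 14
The minimum achievable maximum is 10.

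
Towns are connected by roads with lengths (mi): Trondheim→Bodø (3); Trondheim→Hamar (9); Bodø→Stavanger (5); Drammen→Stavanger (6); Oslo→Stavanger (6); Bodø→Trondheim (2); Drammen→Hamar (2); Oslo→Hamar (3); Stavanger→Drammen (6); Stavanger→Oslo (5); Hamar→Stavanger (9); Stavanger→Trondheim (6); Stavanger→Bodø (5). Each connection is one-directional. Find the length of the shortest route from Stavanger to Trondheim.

6

Paths from Stavanger to Trondheim:
Stavanger - Bodø - Trondheim: 5 + 2 = 7
Stavanger - Trondheim: 6
Shortest: 6 mi.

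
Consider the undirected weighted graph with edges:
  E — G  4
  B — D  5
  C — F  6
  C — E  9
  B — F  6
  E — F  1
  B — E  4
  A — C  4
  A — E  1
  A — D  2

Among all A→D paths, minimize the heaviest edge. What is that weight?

Some routes from A to D:
A → D: max(2) = 2
A → E → F → B → D: max(1, 1, 6, 5) = 6
A → C → E → F → B → D: max(4, 9, 1, 6, 5) = 9
A → C → F → B → D: max(4, 6, 6, 5) = 6
A → C → F → E → B → D: max(4, 6, 1, 4, 5) = 6
A → E → B → D: max(1, 4, 5) = 5
The minimum achievable maximum is 2.

2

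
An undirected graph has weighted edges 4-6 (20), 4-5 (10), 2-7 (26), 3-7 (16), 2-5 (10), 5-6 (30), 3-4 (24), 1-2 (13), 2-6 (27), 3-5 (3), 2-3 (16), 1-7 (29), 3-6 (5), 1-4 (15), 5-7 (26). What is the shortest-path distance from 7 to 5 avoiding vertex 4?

Checking several routes:
7 → 5: 26
7 → 3 → 2 → 5: 16 + 16 + 10 = 42
7 → 2 → 3 → 5: 26 + 16 + 3 = 45
7 → 3 → 6 → 5: 16 + 5 + 30 = 51
7 → 3 → 5: 16 + 3 = 19
7 → 2 → 5: 26 + 10 = 36
The minimum is 19.

19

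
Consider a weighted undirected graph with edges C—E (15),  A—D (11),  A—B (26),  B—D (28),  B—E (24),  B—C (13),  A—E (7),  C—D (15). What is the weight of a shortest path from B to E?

24

Comparing a few candidate routes:
B → C → D → A → E: 13 + 15 + 11 + 7 = 46
B → D → A → E: 28 + 11 + 7 = 46
B → E: 24
B → C → E: 13 + 15 = 28
B → A → E: 26 + 7 = 33
The minimum is 24.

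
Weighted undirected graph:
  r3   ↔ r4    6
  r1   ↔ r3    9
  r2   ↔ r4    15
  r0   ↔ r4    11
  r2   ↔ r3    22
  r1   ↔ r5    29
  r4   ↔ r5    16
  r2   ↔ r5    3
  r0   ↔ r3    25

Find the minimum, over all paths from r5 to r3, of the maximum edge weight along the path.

15

Some routes from r5 to r3:
r5 - r4 - r3: max(16, 6) = 16
r5 - r2 - r3: max(3, 22) = 22
r5 - r2 - r4 - r3: max(3, 15, 6) = 15
r5 - r2 - r4 - r0 - r3: max(3, 15, 11, 25) = 25
r5 - r4 - r2 - r3: max(16, 15, 22) = 22
Smallest bottleneck: 15.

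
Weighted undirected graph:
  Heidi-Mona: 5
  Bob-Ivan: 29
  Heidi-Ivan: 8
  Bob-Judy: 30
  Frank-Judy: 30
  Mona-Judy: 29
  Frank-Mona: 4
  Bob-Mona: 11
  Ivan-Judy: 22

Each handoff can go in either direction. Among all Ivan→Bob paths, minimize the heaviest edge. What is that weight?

11

Checking several routes:
Ivan → Judy → Mona → Bob: max(22, 29, 11) = 29
Ivan → Bob: max(29) = 29
Ivan → Heidi → Mona → Bob: max(8, 5, 11) = 11
Smallest bottleneck: 11.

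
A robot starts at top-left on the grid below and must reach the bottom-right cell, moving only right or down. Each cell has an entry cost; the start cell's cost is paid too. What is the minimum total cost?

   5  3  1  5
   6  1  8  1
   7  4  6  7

22

Best path: (0,0) → (0,1) → (0,2) → (0,3) → (1,3) → (2,3)
Cost: 5 + 3 + 1 + 5 + 1 + 7 = 22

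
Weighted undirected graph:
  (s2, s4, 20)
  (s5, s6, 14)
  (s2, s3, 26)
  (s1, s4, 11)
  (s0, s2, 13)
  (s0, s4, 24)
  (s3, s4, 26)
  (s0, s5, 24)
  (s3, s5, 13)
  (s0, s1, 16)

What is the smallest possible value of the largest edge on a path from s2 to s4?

Checking several routes:
s2→s0→s4: max(13, 24) = 24
s2→s4: max(20) = 20
s2→s0→s5→s3→s4: max(13, 24, 13, 26) = 26
s2→s0→s1→s4: max(13, 16, 11) = 16
Best route has worst link 16.

16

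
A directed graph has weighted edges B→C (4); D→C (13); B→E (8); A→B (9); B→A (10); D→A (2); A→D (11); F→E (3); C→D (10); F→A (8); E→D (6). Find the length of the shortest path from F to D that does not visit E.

19

Candidate routes:
F-A-B-C-D: 8 + 9 + 4 + 10 = 31
F-A-D: 8 + 11 = 19
Shortest: 19.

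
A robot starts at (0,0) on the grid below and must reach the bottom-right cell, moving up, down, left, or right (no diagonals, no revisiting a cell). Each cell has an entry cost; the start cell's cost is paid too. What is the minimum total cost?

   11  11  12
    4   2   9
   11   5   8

Take [0,0] → [1,0] → [1,1] → [2,1] → [2,2] for a total of 11 + 4 + 2 + 5 + 8 = 30.

30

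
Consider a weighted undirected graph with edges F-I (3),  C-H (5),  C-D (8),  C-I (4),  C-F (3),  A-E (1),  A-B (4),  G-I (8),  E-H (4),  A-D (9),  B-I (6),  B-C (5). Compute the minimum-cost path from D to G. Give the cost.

Some routes from D to G:
D -> C -> I -> G: 8 + 4 + 8 = 20
D -> A -> B -> I -> G: 9 + 4 + 6 + 8 = 27
D -> C -> F -> I -> G: 8 + 3 + 3 + 8 = 22
The minimum is 20.

20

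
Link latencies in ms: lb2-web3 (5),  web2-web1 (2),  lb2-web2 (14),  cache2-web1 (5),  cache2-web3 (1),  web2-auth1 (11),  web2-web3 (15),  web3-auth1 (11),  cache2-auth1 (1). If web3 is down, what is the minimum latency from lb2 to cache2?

Candidate routes:
lb2 → web2 → auth1 → cache2: 14 + 11 + 1 = 26
lb2 → web2 → web1 → cache2: 14 + 2 + 5 = 21
Best route has total 21 ms.

21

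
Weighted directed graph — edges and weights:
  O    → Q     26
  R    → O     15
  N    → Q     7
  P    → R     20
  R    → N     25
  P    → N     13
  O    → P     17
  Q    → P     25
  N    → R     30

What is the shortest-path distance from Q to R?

45

Candidate routes:
Q→P→N→R: 25 + 13 + 30 = 68
Q→P→R: 25 + 20 = 45
The minimum is 45.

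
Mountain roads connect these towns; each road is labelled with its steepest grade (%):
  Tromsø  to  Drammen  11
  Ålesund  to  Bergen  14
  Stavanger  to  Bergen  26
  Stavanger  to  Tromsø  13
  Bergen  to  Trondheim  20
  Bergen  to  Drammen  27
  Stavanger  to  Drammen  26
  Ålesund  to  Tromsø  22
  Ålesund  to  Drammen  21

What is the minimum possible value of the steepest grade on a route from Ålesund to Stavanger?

21

Checking several routes:
Ålesund → Tromsø → Drammen → Stavanger: max(22, 11, 26) = 26
Ålesund → Drammen → Stavanger: max(21, 26) = 26
Ålesund → Tromsø → Stavanger: max(22, 13) = 22
Ålesund → Bergen → Stavanger: max(14, 26) = 26
Ålesund → Drammen → Tromsø → Stavanger: max(21, 11, 13) = 21
Smallest bottleneck: 21%.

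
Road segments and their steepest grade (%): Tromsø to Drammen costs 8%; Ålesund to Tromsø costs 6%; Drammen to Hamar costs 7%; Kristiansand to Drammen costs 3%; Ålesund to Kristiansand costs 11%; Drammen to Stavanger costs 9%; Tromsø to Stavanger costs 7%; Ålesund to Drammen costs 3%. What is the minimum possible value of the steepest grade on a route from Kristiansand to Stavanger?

Some routes from Kristiansand to Stavanger:
Kristiansand-Drammen-Tromsø-Stavanger: max(3, 8, 7) = 8
Kristiansand-Ålesund-Tromsø-Drammen-Stavanger: max(11, 6, 8, 9) = 11
Kristiansand-Drammen-Stavanger: max(3, 9) = 9
Kristiansand-Ålesund-Tromsø-Stavanger: max(11, 6, 7) = 11
Kristiansand-Drammen-Ålesund-Tromsø-Stavanger: max(3, 3, 6, 7) = 7
Kristiansand-Ålesund-Drammen-Tromsø-Stavanger: max(11, 3, 8, 7) = 11
The minimum achievable maximum is 7%.

7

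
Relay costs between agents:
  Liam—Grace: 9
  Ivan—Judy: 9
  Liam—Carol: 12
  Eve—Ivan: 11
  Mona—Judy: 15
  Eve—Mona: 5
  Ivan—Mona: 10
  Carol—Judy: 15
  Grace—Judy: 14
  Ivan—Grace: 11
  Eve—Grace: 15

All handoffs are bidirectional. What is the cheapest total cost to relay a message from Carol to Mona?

30

Checking several routes:
Carol→Judy→Mona: 15 + 15 = 30
Carol→Judy→Ivan→Eve→Mona: 15 + 9 + 11 + 5 = 40
Carol→Judy→Ivan→Mona: 15 + 9 + 10 = 34
Shortest: 30.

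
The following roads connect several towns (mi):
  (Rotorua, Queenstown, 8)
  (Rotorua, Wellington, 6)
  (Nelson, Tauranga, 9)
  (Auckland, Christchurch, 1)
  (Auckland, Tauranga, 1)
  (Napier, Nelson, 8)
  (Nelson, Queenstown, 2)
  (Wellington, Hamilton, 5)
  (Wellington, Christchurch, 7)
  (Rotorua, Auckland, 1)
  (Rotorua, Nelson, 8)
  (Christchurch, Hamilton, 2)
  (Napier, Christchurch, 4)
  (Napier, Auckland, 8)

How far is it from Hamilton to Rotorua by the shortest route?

A few of the Hamilton→Rotorua routes:
Hamilton→Wellington→Christchurch→Auckland→Rotorua: 5 + 7 + 1 + 1 = 14
Hamilton→Christchurch→Auckland→Rotorua: 2 + 1 + 1 = 4
Hamilton→Wellington→Rotorua: 5 + 6 = 11
Shortest: 4 mi.

4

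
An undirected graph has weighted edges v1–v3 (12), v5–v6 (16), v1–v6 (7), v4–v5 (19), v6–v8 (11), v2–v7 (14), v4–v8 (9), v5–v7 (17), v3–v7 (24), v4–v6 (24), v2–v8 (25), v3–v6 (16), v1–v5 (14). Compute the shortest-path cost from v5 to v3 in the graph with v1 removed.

32

A few of the v5→v3 routes:
v5 - v4 - v8 - v6 - v3: 19 + 9 + 11 + 16 = 55
v5 - v4 - v6 - v3: 19 + 24 + 16 = 59
v5 - v7 - v3: 17 + 24 = 41
v5 - v6 - v3: 16 + 16 = 32
Best route has total 32.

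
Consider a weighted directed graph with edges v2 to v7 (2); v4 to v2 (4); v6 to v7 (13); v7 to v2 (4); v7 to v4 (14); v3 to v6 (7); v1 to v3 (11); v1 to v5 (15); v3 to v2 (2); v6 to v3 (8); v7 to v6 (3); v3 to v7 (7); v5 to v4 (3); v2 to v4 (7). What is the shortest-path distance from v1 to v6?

Candidate routes:
v1 - v5 - v4 - v2 - v7 - v6: 15 + 3 + 4 + 2 + 3 = 27
v1 - v3 - v6: 11 + 7 = 18
v1 - v3 - v2 - v7 - v6: 11 + 2 + 2 + 3 = 18
v1 - v3 - v7 - v6: 11 + 7 + 3 = 21
Best route has total 18.

18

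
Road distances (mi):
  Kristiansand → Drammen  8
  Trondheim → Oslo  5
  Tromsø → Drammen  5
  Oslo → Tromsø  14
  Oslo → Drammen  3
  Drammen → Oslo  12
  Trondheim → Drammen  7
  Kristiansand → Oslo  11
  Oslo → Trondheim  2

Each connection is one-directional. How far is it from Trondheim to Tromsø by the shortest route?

19

Routes from Trondheim to Tromsø:
Trondheim → Oslo → Tromsø: 5 + 14 = 19
Trondheim → Drammen → Oslo → Tromsø: 7 + 12 + 14 = 33
Best route has total 19 mi.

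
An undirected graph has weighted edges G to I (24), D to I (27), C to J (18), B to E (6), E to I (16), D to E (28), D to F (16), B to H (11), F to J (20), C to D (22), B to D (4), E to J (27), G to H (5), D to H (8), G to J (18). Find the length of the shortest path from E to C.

A few of the E→C routes:
E - B - H - D - C: 6 + 11 + 8 + 22 = 47
E - J - C: 27 + 18 = 45
E - B - D - C: 6 + 4 + 22 = 32
The minimum is 32.

32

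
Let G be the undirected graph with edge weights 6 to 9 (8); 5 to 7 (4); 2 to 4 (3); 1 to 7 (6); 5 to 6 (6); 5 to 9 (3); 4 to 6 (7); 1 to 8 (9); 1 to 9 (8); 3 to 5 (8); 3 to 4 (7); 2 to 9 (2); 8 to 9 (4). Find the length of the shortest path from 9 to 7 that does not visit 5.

14

Routes from 9 to 7 avoiding 5:
9→1→7: 8 + 6 = 14
9→8→1→7: 4 + 9 + 6 = 19
The minimum is 14.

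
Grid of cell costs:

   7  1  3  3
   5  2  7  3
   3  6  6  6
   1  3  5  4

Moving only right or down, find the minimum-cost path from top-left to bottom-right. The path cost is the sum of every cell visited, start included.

27

Best path: [0,0] -> [0,1] -> [0,2] -> [0,3] -> [1,3] -> [2,3] -> [3,3]
Cost: 7 + 1 + 3 + 3 + 3 + 6 + 4 = 27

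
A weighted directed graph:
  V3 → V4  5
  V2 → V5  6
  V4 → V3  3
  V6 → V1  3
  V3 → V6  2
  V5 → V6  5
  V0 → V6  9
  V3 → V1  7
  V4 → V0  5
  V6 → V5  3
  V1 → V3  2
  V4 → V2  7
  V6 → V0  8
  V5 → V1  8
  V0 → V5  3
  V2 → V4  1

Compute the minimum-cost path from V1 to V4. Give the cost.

Paths from V1 to V4:
V1→V3→V4: 2 + 5 = 7
Best route has total 7.

7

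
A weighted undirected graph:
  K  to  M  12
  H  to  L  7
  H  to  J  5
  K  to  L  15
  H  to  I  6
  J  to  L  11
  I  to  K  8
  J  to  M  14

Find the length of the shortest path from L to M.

Comparing a few candidate routes:
L-K-M: 15 + 12 = 27
L-H-J-M: 7 + 5 + 14 = 26
L-H-I-K-M: 7 + 6 + 8 + 12 = 33
L-J-H-I-K-M: 11 + 5 + 6 + 8 + 12 = 42
L-J-M: 11 + 14 = 25
Shortest: 25.

25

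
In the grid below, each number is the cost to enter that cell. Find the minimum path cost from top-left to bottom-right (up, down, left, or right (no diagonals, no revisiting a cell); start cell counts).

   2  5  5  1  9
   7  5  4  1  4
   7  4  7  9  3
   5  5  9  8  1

Path [0,0] -> [0,1] -> [0,2] -> [0,3] -> [1,3] -> [1,4] -> [2,4] -> [3,4]: 2 + 5 + 5 + 1 + 1 + 4 + 3 + 1 = 22.

22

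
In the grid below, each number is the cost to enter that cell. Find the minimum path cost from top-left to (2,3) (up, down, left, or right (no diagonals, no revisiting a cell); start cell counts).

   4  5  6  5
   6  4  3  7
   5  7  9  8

31

One optimal route is r0c0 → r0c1 → r1c1 → r1c2 → r1c3 → r2c3.
Its cost is 4 + 5 + 4 + 3 + 7 + 8 = 31.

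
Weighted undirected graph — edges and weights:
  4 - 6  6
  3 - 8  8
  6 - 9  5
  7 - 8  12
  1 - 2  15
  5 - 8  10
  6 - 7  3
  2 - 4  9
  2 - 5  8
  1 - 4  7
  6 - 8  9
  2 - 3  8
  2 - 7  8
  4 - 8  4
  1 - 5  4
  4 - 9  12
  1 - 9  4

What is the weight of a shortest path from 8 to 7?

Comparing a few candidate routes:
8-4-6-7: 4 + 6 + 3 = 13
8-7: 12
8-4-2-7: 4 + 9 + 8 = 21
8-6-7: 9 + 3 = 12
Shortest: 12.

12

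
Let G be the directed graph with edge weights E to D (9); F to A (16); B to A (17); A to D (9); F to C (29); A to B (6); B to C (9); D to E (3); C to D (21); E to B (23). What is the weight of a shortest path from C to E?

24

Paths from C to E:
C - D - E: 21 + 3 = 24
Best route has total 24.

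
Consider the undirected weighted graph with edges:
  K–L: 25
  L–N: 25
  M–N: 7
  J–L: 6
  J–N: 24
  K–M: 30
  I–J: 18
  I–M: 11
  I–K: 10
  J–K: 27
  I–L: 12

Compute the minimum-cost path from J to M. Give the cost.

Some routes from J to M:
J -> N -> M: 24 + 7 = 31
J -> L -> I -> M: 6 + 12 + 11 = 29
J -> I -> M: 18 + 11 = 29
Best route has total 29.

29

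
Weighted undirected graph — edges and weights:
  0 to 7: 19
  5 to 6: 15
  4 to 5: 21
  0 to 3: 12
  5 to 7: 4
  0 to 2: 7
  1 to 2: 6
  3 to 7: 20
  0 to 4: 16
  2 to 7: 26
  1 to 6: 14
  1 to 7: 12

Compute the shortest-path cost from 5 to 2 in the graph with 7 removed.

35

Candidate routes:
5→6→1→2: 15 + 14 + 6 = 35
5→4→0→2: 21 + 16 + 7 = 44
The minimum is 35.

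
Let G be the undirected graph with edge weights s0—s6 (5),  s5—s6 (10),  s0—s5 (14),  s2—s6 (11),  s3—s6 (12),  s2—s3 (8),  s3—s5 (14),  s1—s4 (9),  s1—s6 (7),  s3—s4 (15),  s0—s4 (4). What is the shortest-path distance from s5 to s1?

A few of the s5→s1 routes:
s5 -> s0 -> s4 -> s1: 14 + 4 + 9 = 27
s5 -> s6 -> s1: 10 + 7 = 17
s5 -> s0 -> s6 -> s1: 14 + 5 + 7 = 26
The minimum is 17.

17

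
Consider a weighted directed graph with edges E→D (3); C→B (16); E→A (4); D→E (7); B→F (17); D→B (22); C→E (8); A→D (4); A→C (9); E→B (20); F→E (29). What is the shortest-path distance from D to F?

Candidate routes:
D-E-A-C-B-F: 7 + 4 + 9 + 16 + 17 = 53
D-E-B-F: 7 + 20 + 17 = 44
D-B-F: 22 + 17 = 39
Best route has total 39.

39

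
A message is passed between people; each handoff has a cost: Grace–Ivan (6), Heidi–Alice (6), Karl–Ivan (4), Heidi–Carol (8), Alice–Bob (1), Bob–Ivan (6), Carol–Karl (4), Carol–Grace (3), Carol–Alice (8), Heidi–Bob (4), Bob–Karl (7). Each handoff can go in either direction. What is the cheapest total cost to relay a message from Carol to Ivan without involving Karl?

9

Paths from Carol to Ivan avoiding Karl:
Carol-Alice-Heidi-Bob-Ivan: 8 + 6 + 4 + 6 = 24
Carol-Heidi-Bob-Ivan: 8 + 4 + 6 = 18
Carol-Heidi-Alice-Bob-Ivan: 8 + 6 + 1 + 6 = 21
Carol-Grace-Ivan: 3 + 6 = 9
Carol-Alice-Bob-Ivan: 8 + 1 + 6 = 15
Shortest: 9.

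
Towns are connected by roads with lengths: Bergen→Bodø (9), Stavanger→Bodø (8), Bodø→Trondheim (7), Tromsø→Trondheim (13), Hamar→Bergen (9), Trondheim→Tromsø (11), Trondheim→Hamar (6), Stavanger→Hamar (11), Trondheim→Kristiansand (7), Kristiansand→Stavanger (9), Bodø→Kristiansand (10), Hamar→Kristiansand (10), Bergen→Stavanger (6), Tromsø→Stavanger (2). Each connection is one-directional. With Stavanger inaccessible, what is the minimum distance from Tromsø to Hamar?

19

Routes from Tromsø to Hamar avoiding Stavanger:
Tromsø -> Trondheim -> Hamar: 13 + 6 = 19
Shortest: 19.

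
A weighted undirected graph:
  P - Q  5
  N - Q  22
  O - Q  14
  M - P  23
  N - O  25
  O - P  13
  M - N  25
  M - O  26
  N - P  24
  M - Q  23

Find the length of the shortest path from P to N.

24

Some routes from P to N:
P - Q - O - N: 5 + 14 + 25 = 44
P - Q - N: 5 + 22 = 27
P - M - N: 23 + 25 = 48
P - N: 24
P - O - N: 13 + 25 = 38
Shortest: 24.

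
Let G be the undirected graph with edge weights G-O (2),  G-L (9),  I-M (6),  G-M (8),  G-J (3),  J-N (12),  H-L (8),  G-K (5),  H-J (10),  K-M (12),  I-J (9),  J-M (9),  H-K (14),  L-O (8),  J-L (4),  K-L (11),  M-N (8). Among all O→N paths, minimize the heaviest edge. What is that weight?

8

A few of the O→N routes:
O → G → M → N: max(2, 8, 8) = 8
O → L → G → J → M → N: max(8, 9, 3, 9, 8) = 9
O → L → G → J → I → M → N: max(8, 9, 3, 9, 6, 8) = 9
O → L → J → G → M → N: max(8, 4, 3, 8, 8) = 8
Best route has worst link 8.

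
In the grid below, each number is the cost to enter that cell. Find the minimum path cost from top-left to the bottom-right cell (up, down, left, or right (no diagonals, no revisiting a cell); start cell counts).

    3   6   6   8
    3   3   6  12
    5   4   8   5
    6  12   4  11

Best path: [0,0] → [1,0] → [1,1] → [2,1] → [2,2] → [3,2] → [3,3]
Cost: 3 + 3 + 3 + 4 + 8 + 4 + 11 = 36

36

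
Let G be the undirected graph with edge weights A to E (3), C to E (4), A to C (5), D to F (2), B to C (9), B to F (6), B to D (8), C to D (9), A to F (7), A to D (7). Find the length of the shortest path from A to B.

A few of the A→B routes:
A-E-C-B: 3 + 4 + 9 = 16
A-D-B: 7 + 8 = 15
A-C-B: 5 + 9 = 14
A-D-F-B: 7 + 2 + 6 = 15
A-F-B: 7 + 6 = 13
The minimum is 13.

13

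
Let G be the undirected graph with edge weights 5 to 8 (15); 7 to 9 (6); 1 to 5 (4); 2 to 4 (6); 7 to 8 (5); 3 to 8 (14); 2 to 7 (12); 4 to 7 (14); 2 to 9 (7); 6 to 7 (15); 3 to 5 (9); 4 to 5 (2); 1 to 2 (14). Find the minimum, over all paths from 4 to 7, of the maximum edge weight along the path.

7

A few of the 4→7 routes:
4→5→1→2→9→7: max(2, 4, 14, 7, 6) = 14
4→2→7: max(6, 12) = 12
4→2→1→5→3→8→7: max(6, 14, 4, 9, 14, 5) = 14
4→5→3→8→7: max(2, 9, 14, 5) = 14
4→2→9→7: max(6, 7, 6) = 7
4→5→1→2→7: max(2, 4, 14, 12) = 14
Smallest bottleneck: 7.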